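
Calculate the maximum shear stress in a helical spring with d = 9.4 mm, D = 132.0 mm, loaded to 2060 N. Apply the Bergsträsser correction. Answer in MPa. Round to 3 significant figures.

Spring index C = D/d = 132.0/9.4 = 14.0426
K_B = (4C+2)/(4C−3) = 58.170/53.170 = 1.0940
τ₀ = 8FD/(πd³) = 8·2060·132.0/(π·9.4³) = 2.17536e+06/2609.4 = 833.68 MPa
τ_max = K·τ₀ = 1.0940 × 833.68 = 912.07 MPa

912 MPa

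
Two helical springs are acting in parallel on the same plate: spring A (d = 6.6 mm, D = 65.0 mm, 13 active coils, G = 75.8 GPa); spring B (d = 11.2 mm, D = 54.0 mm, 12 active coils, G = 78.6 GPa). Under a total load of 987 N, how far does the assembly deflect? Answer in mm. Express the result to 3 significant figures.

k_A = Gd⁴/(8D³N_a) = (75.8×10³)(6.6⁴)/(8·65.0³·13) = 5.0358 N/mm
k_B = Gd⁴/(8D³N_a) = (78.6×10³)(11.2⁴)/(8·54.0³·12) = 81.817 N/mm
Parallel: k_eq = 5.0358 + 81.817 = 86.853 N/mm
δ = F/k_eq = 987/86.853 = 11.364 mm

11.4 mm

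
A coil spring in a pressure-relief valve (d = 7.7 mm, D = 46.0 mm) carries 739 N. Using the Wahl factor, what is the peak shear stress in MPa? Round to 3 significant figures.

238 MPa

Spring index C = D/d = 46.0/7.7 = 5.9740
K_W = (4C−1)/(4C−4) + 0.615/C = 22.896/19.896 + 0.1029 = 1.2537
τ₀ = 8FD/(πd³) = 8·739·46.0/(π·7.7³) = 271952/1434.2 = 189.61 MPa
τ_max = K·τ₀ = 1.2537 × 189.61 = 237.72 MPa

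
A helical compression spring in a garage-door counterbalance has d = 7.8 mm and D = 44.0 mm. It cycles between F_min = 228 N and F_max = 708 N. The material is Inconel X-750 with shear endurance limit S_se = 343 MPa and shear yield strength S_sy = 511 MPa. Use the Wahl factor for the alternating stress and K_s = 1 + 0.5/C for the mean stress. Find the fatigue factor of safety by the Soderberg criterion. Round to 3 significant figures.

C = D/d = 44.0/7.8 = 5.6410; K_W = (4C−1)/(4C−4)+0.615/C = 1.2706; K_s = 1+0.5/C = 1.0886
F_a = (F_max−F_min)/2 = 240 N; F_m = (F_max+F_min)/2 = 468 N
τ_a = K_W·8F_aD/(πd³) = 1.2706 × 56.666 = 72.001 MPa
τ_m = K_s·8F_mD/(πd³) = 1.0886 × 110.5 = 120.29 MPa
Soderberg: 1/n_f = τ_a/S_se + τ_m/S_sy = 72.001/343 + 120.29/511 = 0.20992 + 0.23541 = 0.44532
n_f = 1/0.44532 = 2.246

2.25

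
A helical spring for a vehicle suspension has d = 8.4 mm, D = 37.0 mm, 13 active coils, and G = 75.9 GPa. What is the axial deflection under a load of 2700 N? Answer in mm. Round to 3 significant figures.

k = Gd⁴/(8D³N_a) = (75.9×10³)(8.4⁴)/(8·37.0³·13) = 71.733 N/mm
δ = F/k = 2700 / 71.733 = 37.639 mm

37.6 mm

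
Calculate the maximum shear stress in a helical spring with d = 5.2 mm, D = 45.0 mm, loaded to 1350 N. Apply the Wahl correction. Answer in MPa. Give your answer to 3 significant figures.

Spring index C = D/d = 45.0/5.2 = 8.6538
K_W = (4C−1)/(4C−4) + 0.615/C = 33.615/30.615 + 0.0711 = 1.1691
τ₀ = 8FD/(πd³) = 8·1350·45.0/(π·5.2³) = 486000/441.73 = 1100.2 MPa
τ_max = K·τ₀ = 1.1691 × 1100.2 = 1286.2 MPa

1290 MPa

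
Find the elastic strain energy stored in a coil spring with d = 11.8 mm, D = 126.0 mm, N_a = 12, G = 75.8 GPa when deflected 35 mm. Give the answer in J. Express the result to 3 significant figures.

k = Gd⁴/(8D³N_a) = (75.8×10³)(11.8⁴)/(8·126.0³·12) = 7.6527 N/mm
U = ½kδ² = 0.5 × 7.6527 × 35² = 4687.3 N·mm = 4.6873 J

4.69 J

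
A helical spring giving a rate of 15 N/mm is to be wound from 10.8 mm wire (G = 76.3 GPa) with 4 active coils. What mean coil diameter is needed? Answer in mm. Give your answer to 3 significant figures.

129 mm

D = (Gd⁴/(8N_a·k))^(1/3) = (76.3×10³·10.8⁴/(8·4·15))^(1/3)
  = (2.16261e+06)^(1/3) = 129.3181 mm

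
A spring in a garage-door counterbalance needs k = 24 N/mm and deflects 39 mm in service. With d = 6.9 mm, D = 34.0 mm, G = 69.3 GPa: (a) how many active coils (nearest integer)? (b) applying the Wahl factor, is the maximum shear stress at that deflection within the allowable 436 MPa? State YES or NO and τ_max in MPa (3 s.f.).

(a) 21 coils; (b) YES, τ_max = 322 MPa

N_a = Gd⁴/(8D³k) = (69.3×10³)(6.9⁴)/(8·34.0³·24) = 20.82 → N_a = 21
Actual rate k = Gd⁴/(8D³·21) = 23.789 N/mm
Working load F = kδ = 23.789·39 = 927.79 N
C = 34.0/6.9 = 4.9275; K_W = (4C−1)/(4C−4)+0.615/C = 1.3158
τ_max = K_W·8FD/(πd³) = 1.3158·244.52 = 321.74 MPa
τ_max ≤ 436 MPa → acceptable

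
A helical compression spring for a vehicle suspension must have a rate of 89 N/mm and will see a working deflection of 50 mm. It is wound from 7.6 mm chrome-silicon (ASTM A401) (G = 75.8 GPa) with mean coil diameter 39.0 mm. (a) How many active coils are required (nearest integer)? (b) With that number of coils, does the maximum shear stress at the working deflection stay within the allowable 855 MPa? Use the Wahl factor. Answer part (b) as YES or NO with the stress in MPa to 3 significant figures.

N_a = Gd⁴/(8D³k) = (75.8×10³)(7.6⁴)/(8·39.0³·89) = 5.988 → N_a = 6
Actual rate k = Gd⁴/(8D³·6) = 88.815 N/mm
Working load F = kδ = 88.815·50 = 4440.8 N
C = 39.0/7.6 = 5.1316; K_W = (4C−1)/(4C−4)+0.615/C = 1.3014
τ_max = K_W·8FD/(πd³) = 1.3014·1004.7 = 1307.4 MPa
τ_max > 855 MPa → exceeds allowable

(a) 6 coils; (b) NO, τ_max = 1310 MPa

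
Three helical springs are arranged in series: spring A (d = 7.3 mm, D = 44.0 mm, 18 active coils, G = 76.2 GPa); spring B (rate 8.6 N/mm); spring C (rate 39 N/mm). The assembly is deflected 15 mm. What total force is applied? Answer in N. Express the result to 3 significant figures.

75.5 N

k_A = Gd⁴/(8D³N_a) = (76.2×10³)(7.3⁴)/(8·44.0³·18) = 17.641 N/mm
Series: 1/k_eq = 1/17.641 + 1/8.6 + 1/39 = 0.19861; k_eq = 5.0351 N/mm
F = k_eq·δ = 5.0351·15 = 75.526 N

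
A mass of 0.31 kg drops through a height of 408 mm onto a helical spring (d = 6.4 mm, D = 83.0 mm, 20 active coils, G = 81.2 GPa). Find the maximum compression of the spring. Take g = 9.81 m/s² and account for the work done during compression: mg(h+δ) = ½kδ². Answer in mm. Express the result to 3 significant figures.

k = Gd⁴/(8D³N_a) = (81.2×10³)(6.4⁴)/(8·83.0³·20) = 1.4891 N/mm
W = mg = 0.31 × 9.81 = 3.0411 N
½kδ² − Wδ − Wh = 0 → δ = (W + √(W² + 2kWh))/k
δ = (3.0411 + √(9.2483 + 3695.24))/1.4891 = (3.0411 + 60.864)/1.4891 = 42.916 mm

42.9 mm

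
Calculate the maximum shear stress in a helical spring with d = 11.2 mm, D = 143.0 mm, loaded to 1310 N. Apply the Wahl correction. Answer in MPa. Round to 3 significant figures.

378 MPa

Spring index C = D/d = 143.0/11.2 = 12.7679
K_W = (4C−1)/(4C−4) + 0.615/C = 50.071/47.071 + 0.0482 = 1.1119
τ₀ = 8FD/(πd³) = 8·1310·143.0/(π·11.2³) = 1.49864e+06/4413.7 = 339.54 MPa
τ_max = K·τ₀ = 1.1119 × 339.54 = 377.54 MPa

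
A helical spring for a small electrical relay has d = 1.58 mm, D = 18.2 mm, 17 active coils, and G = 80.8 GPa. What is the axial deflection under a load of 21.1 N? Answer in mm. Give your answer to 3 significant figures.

k = Gd⁴/(8D³N_a) = (80.8×10³)(1.58⁴)/(8·18.2³·17) = 0.61417 N/mm
δ = F/k = 21.1 / 0.61417 = 34.355 mm

34.4 mm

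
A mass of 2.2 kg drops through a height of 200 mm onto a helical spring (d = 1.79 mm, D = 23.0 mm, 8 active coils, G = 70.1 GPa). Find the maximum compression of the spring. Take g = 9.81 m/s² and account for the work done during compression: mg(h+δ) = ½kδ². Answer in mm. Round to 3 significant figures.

k = Gd⁴/(8D³N_a) = (70.1×10³)(1.79⁴)/(8·23.0³·8) = 0.9242 N/mm
W = mg = 2.2 × 9.81 = 21.582 N
½kδ² − Wδ − Wh = 0 → δ = (W + √(W² + 2kWh))/k
δ = (21.582 + √(465.78 + 7978.45))/0.9242 = (21.582 + 91.892)/0.9242 = 122.78 mm

123 mm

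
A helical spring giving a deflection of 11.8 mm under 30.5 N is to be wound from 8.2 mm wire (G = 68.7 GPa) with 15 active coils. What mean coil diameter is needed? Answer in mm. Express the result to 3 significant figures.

100 mm

Required rate k = F/δ = 30.5/11.8 = 2.5847 N/mm
D = (Gd⁴/(8N_a·k))^(1/3) = (68.7×10³·8.2⁴/(8·15·2.5847))^(1/3)
  = (1.00141e+06)^(1/3) = 100.0471 mm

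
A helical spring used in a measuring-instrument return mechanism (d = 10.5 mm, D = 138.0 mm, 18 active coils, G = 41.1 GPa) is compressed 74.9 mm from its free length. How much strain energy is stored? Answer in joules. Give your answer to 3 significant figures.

k = Gd⁴/(8D³N_a) = (41.1×10³)(10.5⁴)/(8·138.0³·18) = 1.3201 N/mm
U = ½kδ² = 0.5 × 1.3201 × 74.9² = 3702.8 N·mm = 3.7028 J

3.70 J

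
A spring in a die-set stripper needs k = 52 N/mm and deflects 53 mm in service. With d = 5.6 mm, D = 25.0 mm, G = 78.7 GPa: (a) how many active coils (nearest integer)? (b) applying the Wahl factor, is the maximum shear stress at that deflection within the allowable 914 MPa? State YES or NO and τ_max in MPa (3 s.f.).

N_a = Gd⁴/(8D³k) = (78.7×10³)(5.6⁴)/(8·25.0³·52) = 11.91 → N_a = 12
Actual rate k = Gd⁴/(8D³·12) = 51.598 N/mm
Working load F = kδ = 51.598·53 = 2734.7 N
C = 25.0/5.6 = 4.4643; K_W = (4C−1)/(4C−4)+0.615/C = 1.3543
τ_max = K_W·8FD/(πd³) = 1.3543·991.35 = 1342.5 MPa
τ_max > 914 MPa → exceeds allowable

(a) 12 coils; (b) NO, τ_max = 1340 MPa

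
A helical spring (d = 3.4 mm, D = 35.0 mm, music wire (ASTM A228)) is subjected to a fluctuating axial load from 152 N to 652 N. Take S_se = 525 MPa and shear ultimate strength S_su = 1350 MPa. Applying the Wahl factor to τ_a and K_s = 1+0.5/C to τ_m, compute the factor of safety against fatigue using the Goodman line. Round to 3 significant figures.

0.516

C = D/d = 35.0/3.4 = 10.2941; K_W = (4C−1)/(4C−4)+0.615/C = 1.1404; K_s = 1+0.5/C = 1.0486
F_a = (F_max−F_min)/2 = 250 N; F_m = (F_max+F_min)/2 = 402 N
τ_a = K_W·8F_aD/(πd³) = 1.1404 × 566.91 = 646.52 MPa
τ_m = K_s·8F_mD/(πd³) = 1.0486 × 911.59 = 955.86 MPa
Goodman: 1/n_f = τ_a/S_se + τ_m/S_su = 646.52/525 + 955.86/1350 = 1.23147 + 0.70805 = 1.9395
n_f = 1/1.9395 = 0.5156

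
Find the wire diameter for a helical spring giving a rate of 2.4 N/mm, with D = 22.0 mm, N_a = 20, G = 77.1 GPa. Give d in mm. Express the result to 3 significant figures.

2.70 mm

d = (8D³N_a·k / G)^(1/4) = (8·22.0³·20·2.4 / (77.1×10³))^0.25
  = (53.033)^0.25 = 2.6986 mm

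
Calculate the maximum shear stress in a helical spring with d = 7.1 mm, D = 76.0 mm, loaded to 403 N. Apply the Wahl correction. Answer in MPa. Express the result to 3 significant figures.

Spring index C = D/d = 76.0/7.1 = 10.7042
K_W = (4C−1)/(4C−4) + 0.615/C = 41.817/38.817 + 0.0575 = 1.1347
τ₀ = 8FD/(πd³) = 8·403·76.0/(π·7.1³) = 245024/1124.4 = 217.91 MPa
τ_max = K·τ₀ = 1.1347 × 217.91 = 247.27 MPa

247 MPa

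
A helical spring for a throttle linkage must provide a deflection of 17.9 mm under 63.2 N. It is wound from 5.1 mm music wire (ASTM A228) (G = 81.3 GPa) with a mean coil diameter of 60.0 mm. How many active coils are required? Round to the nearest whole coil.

Required rate k = F/δ = 63.2/17.9 = 3.5307 N/mm
N_a = Gd⁴/(8D³k) = (81.3×10³ × 5.1⁴)/(8 × 60.0³ × 3.5307)
    = 5.50011e+07 / 6.10109e+06 = 9.015 → 9 coils

9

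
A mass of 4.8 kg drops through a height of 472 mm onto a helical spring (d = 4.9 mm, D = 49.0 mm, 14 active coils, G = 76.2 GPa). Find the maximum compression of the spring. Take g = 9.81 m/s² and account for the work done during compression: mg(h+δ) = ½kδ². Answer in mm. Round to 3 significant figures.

130 mm

k = Gd⁴/(8D³N_a) = (76.2×10³)(4.9⁴)/(8·49.0³·14) = 3.3338 N/mm
W = mg = 4.8 × 9.81 = 47.088 N
½kδ² − Wδ − Wh = 0 → δ = (W + √(W² + 2kWh))/k
δ = (47.088 + √(2217.3 + 148189))/3.3338 = (47.088 + 387.82)/3.3338 = 130.46 mm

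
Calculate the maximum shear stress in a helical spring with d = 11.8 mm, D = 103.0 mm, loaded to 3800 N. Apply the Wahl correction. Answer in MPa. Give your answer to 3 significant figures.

Spring index C = D/d = 103.0/11.8 = 8.7288
K_W = (4C−1)/(4C−4) + 0.615/C = 33.915/30.915 + 0.0705 = 1.1675
τ₀ = 8FD/(πd³) = 8·3800·103.0/(π·11.8³) = 3.1312e+06/5161.7 = 606.62 MPa
τ_max = K·τ₀ = 1.1675 × 606.62 = 708.22 MPa

708 MPa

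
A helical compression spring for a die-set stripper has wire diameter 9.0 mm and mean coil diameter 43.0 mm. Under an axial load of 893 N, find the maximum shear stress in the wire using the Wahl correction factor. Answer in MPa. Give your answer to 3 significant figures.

Spring index C = D/d = 43.0/9.0 = 4.7778
K_W = (4C−1)/(4C−4) + 0.615/C = 18.111/15.111 + 0.1287 = 1.3273
τ₀ = 8FD/(πd³) = 8·893·43.0/(π·9.0³) = 307192/2290.2 = 134.13 MPa
τ_max = K·τ₀ = 1.3273 × 134.13 = 178.03 MPa

178 MPa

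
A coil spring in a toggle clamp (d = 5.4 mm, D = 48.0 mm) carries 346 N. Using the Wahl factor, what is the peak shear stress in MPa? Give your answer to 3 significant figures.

Spring index C = D/d = 48.0/5.4 = 8.8889
K_W = (4C−1)/(4C−4) + 0.615/C = 34.556/31.556 + 0.0692 = 1.1643
τ₀ = 8FD/(πd³) = 8·346·48.0/(π·5.4³) = 132864/494.69 = 268.58 MPa
τ_max = K·τ₀ = 1.1643 × 268.58 = 312.7 MPa

313 MPa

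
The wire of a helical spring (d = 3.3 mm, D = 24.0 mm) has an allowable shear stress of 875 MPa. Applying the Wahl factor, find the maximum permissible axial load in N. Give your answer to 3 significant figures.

C = D/d = 24.0/3.3 = 7.2727
K_W = (4C−1)/(4C−4) + 0.615/C = 28.091/25.091 + 0.0846 = 1.2041
τ_max = K·8FD/(πd³) → F_max = τ_allow·πd³/(8DK)
F_max = 875·π·3.3³/(8·24.0·1.2041) = 98787/231.19 = 427.29 N

427 N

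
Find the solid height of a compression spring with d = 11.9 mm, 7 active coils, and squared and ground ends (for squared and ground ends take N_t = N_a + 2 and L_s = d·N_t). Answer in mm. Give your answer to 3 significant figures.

squared and ground ends: N_t = N_a + 2 = 7 + 2 = 9
L_s = d·N_t = 11.9 × 9 = 107.1 mm

107 mm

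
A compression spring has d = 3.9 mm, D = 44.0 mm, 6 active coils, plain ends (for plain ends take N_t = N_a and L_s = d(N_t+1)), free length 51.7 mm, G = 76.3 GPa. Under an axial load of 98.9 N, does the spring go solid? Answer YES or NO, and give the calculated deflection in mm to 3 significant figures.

k = Gd⁴/(8D³N_a) = (76.3×10³)(3.9⁴)/(8·44.0³·6) = 4.317 N/mm
N_t = 6; L_s = 3.9·7 = 27.3 mm; δ_solid = L₀ − L_s = 51.7 − 27.3 = 24.4 mm
δ = F/k = 98.9/4.317 = 22.909 mm
δ < δ_solid → spring does not go solid

NO, δ = 22.9 mm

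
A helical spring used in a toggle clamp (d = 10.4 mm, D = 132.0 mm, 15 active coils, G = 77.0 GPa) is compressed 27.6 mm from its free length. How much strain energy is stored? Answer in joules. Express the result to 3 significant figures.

1.24 J

k = Gd⁴/(8D³N_a) = (77.0×10³)(10.4⁴)/(8·132.0³·15) = 3.2638 N/mm
U = ½kδ² = 0.5 × 3.2638 × 27.6² = 1243.1 N·mm = 1.2431 J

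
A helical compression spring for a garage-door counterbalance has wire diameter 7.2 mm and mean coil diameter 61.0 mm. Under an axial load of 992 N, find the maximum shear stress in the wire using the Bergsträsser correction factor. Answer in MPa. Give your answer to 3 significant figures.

Spring index C = D/d = 61.0/7.2 = 8.4722
K_B = (4C+2)/(4C−3) = 35.889/30.889 = 1.1619
τ₀ = 8FD/(πd³) = 8·992·61.0/(π·7.2³) = 484096/1172.6 = 412.84 MPa
τ_max = K·τ₀ = 1.1619 × 412.84 = 479.67 MPa

480 MPa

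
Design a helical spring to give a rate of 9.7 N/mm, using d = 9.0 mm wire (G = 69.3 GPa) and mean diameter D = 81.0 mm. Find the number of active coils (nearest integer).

11

N_a = Gd⁴/(8D³k) = (69.3×10³ × 9.0⁴)/(8 × 81.0³ × 9.7)
    = 4.54677e+08 / 4.12398e+07 = 11.03 → 11 coils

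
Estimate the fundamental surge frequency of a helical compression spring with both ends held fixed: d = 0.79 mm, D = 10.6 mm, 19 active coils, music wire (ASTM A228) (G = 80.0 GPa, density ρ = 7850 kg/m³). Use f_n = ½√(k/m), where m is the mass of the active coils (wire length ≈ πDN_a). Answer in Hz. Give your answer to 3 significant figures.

133 Hz

k = Gd⁴/(8D³N_a) = (80.0×10³)(0.79⁴)/(8·10.6³·19) = 0.17212 N/mm = 172.12 N/m
Wire length L = πDN_a = π·10.6·19 = 632.72 mm
m = ρ·(πd²/4)·L = 7850 × 0.49017×10⁻⁶ m² × 0.63272 m = 0.0024346 kg
f_n = ½√(k/m) = 0.5·√(172.12/0.0024346) = 0.5·√(70699) = 132.95 Hz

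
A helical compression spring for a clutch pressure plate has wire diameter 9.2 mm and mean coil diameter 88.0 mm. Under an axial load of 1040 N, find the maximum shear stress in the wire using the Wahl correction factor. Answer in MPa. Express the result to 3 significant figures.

345 MPa

Spring index C = D/d = 88.0/9.2 = 9.5652
K_W = (4C−1)/(4C−4) + 0.615/C = 37.261/34.261 + 0.0643 = 1.1519
τ₀ = 8FD/(πd³) = 8·1040·88.0/(π·9.2³) = 732160/2446.3 = 299.29 MPa
τ_max = K·τ₀ = 1.1519 × 299.29 = 344.74 MPa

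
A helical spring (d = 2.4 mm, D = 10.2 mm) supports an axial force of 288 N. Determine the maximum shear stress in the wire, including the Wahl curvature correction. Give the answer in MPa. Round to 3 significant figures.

Spring index C = D/d = 10.2/2.4 = 4.2500
K_W = (4C−1)/(4C−4) + 0.615/C = 16.000/13.000 + 0.1447 = 1.3755
τ₀ = 8FD/(πd³) = 8·288·10.2/(π·2.4³) = 23500.8/43.429 = 541.13 MPa
τ_max = K·τ₀ = 1.3755 × 541.13 = 744.31 MPa

744 MPa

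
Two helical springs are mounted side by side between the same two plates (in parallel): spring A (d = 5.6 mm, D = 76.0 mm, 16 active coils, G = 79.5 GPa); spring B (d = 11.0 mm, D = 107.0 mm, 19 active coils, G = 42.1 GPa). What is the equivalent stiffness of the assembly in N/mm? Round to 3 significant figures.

k_A = Gd⁴/(8D³N_a) = (79.5×10³)(5.6⁴)/(8·76.0³·16) = 1.3915 N/mm
k_B = Gd⁴/(8D³N_a) = (42.1×10³)(11.0⁴)/(8·107.0³·19) = 3.3102 N/mm
Parallel: k_eq = 1.3915 + 3.3102 = 4.7017 N/mm

4.70 N/mm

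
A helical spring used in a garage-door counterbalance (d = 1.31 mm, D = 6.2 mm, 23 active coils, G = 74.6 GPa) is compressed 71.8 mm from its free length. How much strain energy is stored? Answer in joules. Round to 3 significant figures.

12.9 J

k = Gd⁴/(8D³N_a) = (74.6×10³)(1.31⁴)/(8·6.2³·23) = 5.0099 N/mm
U = ½kδ² = 0.5 × 5.0099 × 71.8² = 12914 N·mm = 12.914 J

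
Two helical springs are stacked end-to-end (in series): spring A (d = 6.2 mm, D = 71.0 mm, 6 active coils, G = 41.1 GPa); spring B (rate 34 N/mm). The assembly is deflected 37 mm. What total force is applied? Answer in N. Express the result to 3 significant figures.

k_A = Gd⁴/(8D³N_a) = (41.1×10³)(6.2⁴)/(8·71.0³·6) = 3.535 N/mm
Series: 1/k_eq = 1/3.535 + 1/34 = 0.3123; k_eq = 3.2021 N/mm
F = k_eq·δ = 3.2021·37 = 118.48 N

118 N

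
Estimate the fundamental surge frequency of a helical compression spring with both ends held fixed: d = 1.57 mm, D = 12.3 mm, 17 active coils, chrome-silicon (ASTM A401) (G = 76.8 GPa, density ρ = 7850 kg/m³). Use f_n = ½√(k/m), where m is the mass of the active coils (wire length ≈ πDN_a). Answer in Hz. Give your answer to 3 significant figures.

215 Hz

k = Gd⁴/(8D³N_a) = (76.8×10³)(1.57⁴)/(8·12.3³·17) = 1.8438 N/mm = 1843.8 N/m
Wire length L = πDN_a = π·12.3·17 = 656.91 mm
m = ρ·(πd²/4)·L = 7850 × 1.9359×10⁻⁶ m² × 0.65691 m = 0.009983 kg
f_n = ½√(k/m) = 0.5·√(1843.8/0.009983) = 0.5·√(1.8469e+05) = 214.88 Hz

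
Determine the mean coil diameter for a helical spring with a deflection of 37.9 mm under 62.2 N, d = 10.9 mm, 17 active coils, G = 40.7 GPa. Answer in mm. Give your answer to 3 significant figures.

137 mm

Required rate k = F/δ = 62.2/37.9 = 1.6412 N/mm
D = (Gd⁴/(8N_a·k))^(1/3) = (40.7×10³·10.9⁴/(8·17·1.6412))^(1/3)
  = (2.57401e+06)^(1/3) = 137.0472 mm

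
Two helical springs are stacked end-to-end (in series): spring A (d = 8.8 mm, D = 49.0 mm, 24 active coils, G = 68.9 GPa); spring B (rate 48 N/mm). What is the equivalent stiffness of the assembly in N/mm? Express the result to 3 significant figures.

13.2 N/mm

k_A = Gd⁴/(8D³N_a) = (68.9×10³)(8.8⁴)/(8·49.0³·24) = 18.292 N/mm
Series: 1/k_eq = 1/18.292 + 1/48 = 0.075502; k_eq = 13.245 N/mm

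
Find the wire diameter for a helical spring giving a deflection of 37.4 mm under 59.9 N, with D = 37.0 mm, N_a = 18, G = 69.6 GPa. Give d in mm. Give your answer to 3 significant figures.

Required rate k = F/δ = 59.9/37.4 = 1.6016 N/mm
d = (8D³N_a·k / G)^(1/4) = (8·37.0³·18·1.6016 / (69.6×10³))^0.25
  = (167.85)^0.25 = 3.5994 mm

3.60 mm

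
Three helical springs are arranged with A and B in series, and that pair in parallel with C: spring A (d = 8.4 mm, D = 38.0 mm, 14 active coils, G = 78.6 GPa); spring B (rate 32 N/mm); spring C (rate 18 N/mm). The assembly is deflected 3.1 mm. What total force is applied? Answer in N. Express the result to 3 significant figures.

122 N

k_A = Gd⁴/(8D³N_a) = (78.6×10³)(8.4⁴)/(8·38.0³·14) = 63.675 N/mm
Springs A,B series: k_AB = 1/(1/63.675+1/32) = 21.297 N/mm; parallel with C: k_eq = 21.297+18 = 39.297 N/mm
F = k_eq·δ = 39.297·3.1 = 121.82 N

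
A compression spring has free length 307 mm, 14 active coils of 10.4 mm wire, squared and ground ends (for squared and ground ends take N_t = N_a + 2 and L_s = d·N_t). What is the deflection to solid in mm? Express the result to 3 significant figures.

141 mm

N_t = 16; L_s = 10.4·16 = 166.4 mm
δ_solid = L₀ − L_s = 307 − 166.4 = 140.6 mm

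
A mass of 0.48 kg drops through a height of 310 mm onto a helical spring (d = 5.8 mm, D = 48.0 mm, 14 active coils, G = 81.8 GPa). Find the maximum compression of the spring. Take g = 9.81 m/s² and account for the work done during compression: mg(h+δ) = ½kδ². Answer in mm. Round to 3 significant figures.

20.4 mm

k = Gd⁴/(8D³N_a) = (81.8×10³)(5.8⁴)/(8·48.0³·14) = 7.4735 N/mm
W = mg = 0.48 × 9.81 = 4.7088 N
½kδ² − Wδ − Wh = 0 → δ = (W + √(W² + 2kWh))/k
δ = (4.7088 + √(22.173 + 21818.5))/7.4735 = (4.7088 + 147.79)/7.4735 = 20.405 mm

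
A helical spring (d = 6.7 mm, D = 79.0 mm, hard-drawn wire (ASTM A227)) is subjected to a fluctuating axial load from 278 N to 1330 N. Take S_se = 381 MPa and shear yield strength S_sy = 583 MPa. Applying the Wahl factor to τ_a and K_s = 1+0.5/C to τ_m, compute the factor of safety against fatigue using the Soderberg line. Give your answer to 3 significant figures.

0.501

C = D/d = 79.0/6.7 = 11.7910; K_W = (4C−1)/(4C−4)+0.615/C = 1.1217; K_s = 1+0.5/C = 1.0424
F_a = (F_max−F_min)/2 = 526 N; F_m = (F_max+F_min)/2 = 804 N
τ_a = K_W·8F_aD/(πd³) = 1.1217 × 351.83 = 394.63 MPa
τ_m = K_s·8F_mD/(πd³) = 1.0424 × 537.77 = 560.58 MPa
Soderberg: 1/n_f = τ_a/S_se + τ_m/S_sy = 394.63/381 + 560.58/583 = 1.03577 + 0.96154 = 1.9973
n_f = 1/1.9973 = 0.5007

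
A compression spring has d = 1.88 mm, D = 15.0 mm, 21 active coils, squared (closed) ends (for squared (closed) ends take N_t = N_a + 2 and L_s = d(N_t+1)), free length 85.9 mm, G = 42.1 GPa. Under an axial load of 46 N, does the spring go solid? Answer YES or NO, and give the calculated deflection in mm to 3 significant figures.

YES, δ = 49.6 mm

k = Gd⁴/(8D³N_a) = (42.1×10³)(1.88⁴)/(8·15.0³·21) = 0.92754 N/mm
N_t = 23; L_s = 1.88·24 = 45.12 mm; δ_solid = L₀ − L_s = 85.9 − 45.12 = 40.78 mm
δ = F/k = 46/0.92754 = 49.594 mm
δ ≥ δ_solid → spring goes solid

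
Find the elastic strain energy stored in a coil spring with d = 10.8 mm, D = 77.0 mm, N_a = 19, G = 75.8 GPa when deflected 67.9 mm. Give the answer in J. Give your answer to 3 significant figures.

k = Gd⁴/(8D³N_a) = (75.8×10³)(10.8⁴)/(8·77.0³·19) = 14.861 N/mm
U = ½kδ² = 0.5 × 14.861 × 67.9² = 34258 N·mm = 34.258 J

34.3 J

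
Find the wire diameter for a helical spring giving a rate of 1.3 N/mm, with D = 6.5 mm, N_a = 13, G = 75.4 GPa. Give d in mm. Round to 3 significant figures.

0.838 mm

d = (8D³N_a·k / G)^(1/4) = (8·6.5³·13·1.3 / (75.4×10³))^0.25
  = (0.49243)^0.25 = 0.8377 mm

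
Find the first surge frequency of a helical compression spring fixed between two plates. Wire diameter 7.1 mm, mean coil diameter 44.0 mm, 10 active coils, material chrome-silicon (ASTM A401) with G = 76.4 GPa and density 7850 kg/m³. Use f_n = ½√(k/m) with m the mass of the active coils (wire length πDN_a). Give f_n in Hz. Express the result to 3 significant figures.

129 Hz

k = Gd⁴/(8D³N_a) = (76.4×10³)(7.1⁴)/(8·44.0³·10) = 28.489 N/mm = 28489 N/m
Wire length L = πDN_a = π·44.0·10 = 1382.3 mm
m = ρ·(πd²/4)·L = 7850 × 39.592×10⁻⁶ m² × 1.3823 m = 0.42961 kg
f_n = ½√(k/m) = 0.5·√(28489/0.42961) = 0.5·√(66313) = 128.76 Hz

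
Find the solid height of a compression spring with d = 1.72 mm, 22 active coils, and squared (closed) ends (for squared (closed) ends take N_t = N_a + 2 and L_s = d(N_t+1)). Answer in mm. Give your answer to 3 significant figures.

43.0 mm

squared (closed) ends: N_t = N_a + 2 = 22 + 2 = 24
L_s = d·(N_t+1) = 1.72 × 25 = 43 mm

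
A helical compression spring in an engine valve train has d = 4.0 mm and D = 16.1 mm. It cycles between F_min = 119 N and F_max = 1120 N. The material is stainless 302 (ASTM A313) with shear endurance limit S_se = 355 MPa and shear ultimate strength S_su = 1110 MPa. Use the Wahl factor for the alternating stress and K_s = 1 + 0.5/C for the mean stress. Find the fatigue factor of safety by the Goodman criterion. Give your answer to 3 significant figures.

0.600

C = D/d = 16.1/4.0 = 4.0250; K_W = (4C−1)/(4C−4)+0.615/C = 1.4007; K_s = 1+0.5/C = 1.1242
F_a = (F_max−F_min)/2 = 500.5 N; F_m = (F_max+F_min)/2 = 619.5 N
τ_a = K_W·8F_aD/(πd³) = 1.4007 × 320.62 = 449.1 MPa
τ_m = K_s·8F_mD/(πd³) = 1.1242 × 396.85 = 446.15 MPa
Goodman: 1/n_f = τ_a/S_se + τ_m/S_su = 449.1/355 + 446.15/1110 = 1.26507 + 0.40194 = 1.667
n_f = 1/1.667 = 0.5999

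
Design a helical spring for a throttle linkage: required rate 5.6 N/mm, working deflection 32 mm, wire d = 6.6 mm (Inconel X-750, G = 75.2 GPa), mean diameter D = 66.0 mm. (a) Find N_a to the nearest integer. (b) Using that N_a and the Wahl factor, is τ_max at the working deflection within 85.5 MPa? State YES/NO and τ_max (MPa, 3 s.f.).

(a) 11 coils; (b) NO, τ_max = 121 MPa

N_a = Gd⁴/(8D³k) = (75.2×10³)(6.6⁴)/(8·66.0³·5.6) = 11.08 → N_a = 11
Actual rate k = Gd⁴/(8D³·11) = 5.64 N/mm
Working load F = kδ = 5.64·32 = 180.48 N
C = 66.0/6.6 = 10.0000; K_W = (4C−1)/(4C−4)+0.615/C = 1.1448
τ_max = K_W·8FD/(πd³) = 1.1448·105.51 = 120.79 MPa
τ_max > 85.5 MPa → exceeds allowable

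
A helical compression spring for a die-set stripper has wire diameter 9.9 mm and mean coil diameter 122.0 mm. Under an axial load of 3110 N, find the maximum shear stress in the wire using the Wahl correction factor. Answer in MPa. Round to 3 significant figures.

Spring index C = D/d = 122.0/9.9 = 12.3232
K_W = (4C−1)/(4C−4) + 0.615/C = 48.293/45.293 + 0.0499 = 1.1161
τ₀ = 8FD/(πd³) = 8·3110·122.0/(π·9.9³) = 3.03536e+06/3048.3 = 995.76 MPa
τ_max = K·τ₀ = 1.1161 × 995.76 = 1111.4 MPa

1110 MPa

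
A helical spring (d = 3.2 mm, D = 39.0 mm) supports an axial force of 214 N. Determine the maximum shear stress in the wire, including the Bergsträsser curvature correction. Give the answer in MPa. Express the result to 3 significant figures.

719 MPa

Spring index C = D/d = 39.0/3.2 = 12.1875
K_B = (4C+2)/(4C−3) = 50.750/45.750 = 1.1093
τ₀ = 8FD/(πd³) = 8·214·39.0/(π·3.2³) = 66768/102.94 = 648.59 MPa
τ_max = K·τ₀ = 1.1093 × 648.59 = 719.47 MPa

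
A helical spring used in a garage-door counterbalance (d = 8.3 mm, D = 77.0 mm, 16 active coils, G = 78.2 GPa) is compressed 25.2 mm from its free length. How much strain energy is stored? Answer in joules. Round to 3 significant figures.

2.02 J

k = Gd⁴/(8D³N_a) = (78.2×10³)(8.3⁴)/(8·77.0³·16) = 6.3509 N/mm
U = ½kδ² = 0.5 × 6.3509 × 25.2² = 2016.5 N·mm = 2.0165 J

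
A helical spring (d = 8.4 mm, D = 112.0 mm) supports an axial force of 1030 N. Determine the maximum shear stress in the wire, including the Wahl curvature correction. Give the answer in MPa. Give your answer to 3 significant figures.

Spring index C = D/d = 112.0/8.4 = 13.3333
K_W = (4C−1)/(4C−4) + 0.615/C = 52.333/49.333 + 0.0461 = 1.1069
τ₀ = 8FD/(πd³) = 8·1030·112.0/(π·8.4³) = 922880/1862 = 495.63 MPa
τ_max = K·τ₀ = 1.1069 × 495.63 = 548.63 MPa

549 MPa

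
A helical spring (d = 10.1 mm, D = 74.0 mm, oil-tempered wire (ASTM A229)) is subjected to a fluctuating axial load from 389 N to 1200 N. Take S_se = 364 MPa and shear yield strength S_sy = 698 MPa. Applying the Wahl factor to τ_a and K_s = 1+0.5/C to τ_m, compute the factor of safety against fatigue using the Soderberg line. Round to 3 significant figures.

2.14

C = D/d = 74.0/10.1 = 7.3267; K_W = (4C−1)/(4C−4)+0.615/C = 1.2025; K_s = 1+0.5/C = 1.0682
F_a = (F_max−F_min)/2 = 405.5 N; F_m = (F_max+F_min)/2 = 794.5 N
τ_a = K_W·8F_aD/(πd³) = 1.2025 × 74.165 = 89.182 MPa
τ_m = K_s·8F_mD/(πd³) = 1.0682 × 145.31 = 155.23 MPa
Soderberg: 1/n_f = τ_a/S_se + τ_m/S_sy = 89.182/364 + 155.23/698 = 0.24501 + 0.22239 = 0.4674
n_f = 1/0.4674 = 2.14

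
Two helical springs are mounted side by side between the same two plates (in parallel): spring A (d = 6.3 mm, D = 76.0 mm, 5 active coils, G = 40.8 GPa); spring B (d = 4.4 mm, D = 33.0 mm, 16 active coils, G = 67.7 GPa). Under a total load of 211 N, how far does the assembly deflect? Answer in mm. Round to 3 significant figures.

k_A = Gd⁴/(8D³N_a) = (40.8×10³)(6.3⁴)/(8·76.0³·5) = 3.6603 N/mm
k_B = Gd⁴/(8D³N_a) = (67.7×10³)(4.4⁴)/(8·33.0³·16) = 5.5163 N/mm
Parallel: k_eq = 3.6603 + 5.5163 = 9.1766 N/mm
δ = F/k_eq = 211/9.1766 = 22.993 mm

23.0 mm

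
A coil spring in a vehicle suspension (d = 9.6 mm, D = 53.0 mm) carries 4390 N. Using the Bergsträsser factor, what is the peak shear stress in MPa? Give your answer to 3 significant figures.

845 MPa

Spring index C = D/d = 53.0/9.6 = 5.5208
K_B = (4C+2)/(4C−3) = 24.083/19.083 = 1.2620
τ₀ = 8FD/(πd³) = 8·4390·53.0/(π·9.6³) = 1.86136e+06/2779.5 = 669.68 MPa
τ_max = K·τ₀ = 1.2620 × 669.68 = 845.14 MPa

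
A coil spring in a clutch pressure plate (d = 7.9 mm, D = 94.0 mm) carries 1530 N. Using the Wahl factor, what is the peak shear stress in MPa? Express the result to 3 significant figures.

Spring index C = D/d = 94.0/7.9 = 11.8987
K_W = (4C−1)/(4C−4) + 0.615/C = 46.595/43.595 + 0.0517 = 1.1205
τ₀ = 8FD/(πd³) = 8·1530·94.0/(π·7.9³) = 1.15056e+06/1548.9 = 742.81 MPa
τ_max = K·τ₀ = 1.1205 × 742.81 = 832.32 MPa

832 MPa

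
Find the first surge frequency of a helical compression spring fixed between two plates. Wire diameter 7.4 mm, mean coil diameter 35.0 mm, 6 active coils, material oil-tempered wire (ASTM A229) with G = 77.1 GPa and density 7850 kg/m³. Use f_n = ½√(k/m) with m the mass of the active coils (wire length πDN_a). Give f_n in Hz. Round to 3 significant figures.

k = Gd⁴/(8D³N_a) = (77.1×10³)(7.4⁴)/(8·35.0³·6) = 112.34 N/mm = 1.1234e+05 N/m
Wire length L = πDN_a = π·35.0·6 = 659.73 mm
m = ρ·(πd²/4)·L = 7850 × 43.008×10⁻⁶ m² × 0.65973 m = 0.22274 kg
f_n = ½√(k/m) = 0.5·√(1.1234e+05/0.22274) = 0.5·√(5.0436e+05) = 355.09 Hz

355 Hz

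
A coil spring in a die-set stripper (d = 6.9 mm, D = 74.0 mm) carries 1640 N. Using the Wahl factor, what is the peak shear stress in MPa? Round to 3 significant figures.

1070 MPa

Spring index C = D/d = 74.0/6.9 = 10.7246
K_W = (4C−1)/(4C−4) + 0.615/C = 41.899/38.899 + 0.0573 = 1.1345
τ₀ = 8FD/(πd³) = 8·1640·74.0/(π·6.9³) = 970880/1032 = 940.74 MPa
τ_max = K·τ₀ = 1.1345 × 940.74 = 1067.2 MPa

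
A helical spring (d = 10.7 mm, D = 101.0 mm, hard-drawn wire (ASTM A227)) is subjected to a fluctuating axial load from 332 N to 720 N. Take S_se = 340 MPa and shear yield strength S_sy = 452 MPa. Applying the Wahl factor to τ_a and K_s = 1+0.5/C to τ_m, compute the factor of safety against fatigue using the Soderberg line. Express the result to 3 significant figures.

C = D/d = 101.0/10.7 = 9.4393; K_W = (4C−1)/(4C−4)+0.615/C = 1.1540; K_s = 1+0.5/C = 1.0530
F_a = (F_max−F_min)/2 = 194 N; F_m = (F_max+F_min)/2 = 526 N
τ_a = K_W·8F_aD/(πd³) = 1.1540 × 40.73 = 47.003 MPa
τ_m = K_s·8F_mD/(πd³) = 1.0530 × 110.43 = 116.28 MPa
Soderberg: 1/n_f = τ_a/S_se + τ_m/S_sy = 47.003/340 + 116.28/452 = 0.13824 + 0.25726 = 0.39551
n_f = 1/0.39551 = 2.528

2.53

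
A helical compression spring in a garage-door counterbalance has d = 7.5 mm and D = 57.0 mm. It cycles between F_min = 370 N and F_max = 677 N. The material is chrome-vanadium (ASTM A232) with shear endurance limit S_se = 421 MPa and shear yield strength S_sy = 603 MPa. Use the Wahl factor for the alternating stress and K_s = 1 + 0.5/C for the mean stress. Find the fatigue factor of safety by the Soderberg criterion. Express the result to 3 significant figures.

C = D/d = 57.0/7.5 = 7.6000; K_W = (4C−1)/(4C−4)+0.615/C = 1.1946; K_s = 1+0.5/C = 1.0658
F_a = (F_max−F_min)/2 = 153.5 N; F_m = (F_max+F_min)/2 = 523.5 N
τ_a = K_W·8F_aD/(πd³) = 1.1946 × 52.813 = 63.088 MPa
τ_m = K_s·8F_mD/(πd³) = 1.0658 × 180.11 = 191.96 MPa
Soderberg: 1/n_f = τ_a/S_se + τ_m/S_sy = 63.088/421 + 191.96/603 = 0.14985 + 0.31835 = 0.4682
n_f = 1/0.4682 = 2.136

2.14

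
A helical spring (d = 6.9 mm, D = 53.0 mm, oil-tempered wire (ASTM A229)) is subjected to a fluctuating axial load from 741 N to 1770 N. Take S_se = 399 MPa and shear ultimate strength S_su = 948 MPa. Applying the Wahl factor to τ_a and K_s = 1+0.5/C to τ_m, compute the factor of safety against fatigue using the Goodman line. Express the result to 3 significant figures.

C = D/d = 53.0/6.9 = 7.6812; K_W = (4C−1)/(4C−4)+0.615/C = 1.1923; K_s = 1+0.5/C = 1.0651
F_a = (F_max−F_min)/2 = 514.5 N; F_m = (F_max+F_min)/2 = 1255.5 N
τ_a = K_W·8F_aD/(πd³) = 1.1923 × 211.38 = 252.03 MPa
τ_m = K_s·8F_mD/(πd³) = 1.0651 × 515.8 = 549.38 MPa
Goodman: 1/n_f = τ_a/S_se + τ_m/S_su = 252.03/399 + 549.38/948 = 0.63165 + 0.57952 = 1.2112
n_f = 1/1.2112 = 0.8257

0.826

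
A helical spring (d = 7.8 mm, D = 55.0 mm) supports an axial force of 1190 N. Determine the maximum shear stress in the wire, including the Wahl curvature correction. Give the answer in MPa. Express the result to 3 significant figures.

425 MPa

Spring index C = D/d = 55.0/7.8 = 7.0513
K_W = (4C−1)/(4C−4) + 0.615/C = 27.205/24.205 + 0.0872 = 1.2112
τ₀ = 8FD/(πd³) = 8·1190·55.0/(π·7.8³) = 523600/1490.8 = 351.21 MPa
τ_max = K·τ₀ = 1.2112 × 351.21 = 425.37 MPa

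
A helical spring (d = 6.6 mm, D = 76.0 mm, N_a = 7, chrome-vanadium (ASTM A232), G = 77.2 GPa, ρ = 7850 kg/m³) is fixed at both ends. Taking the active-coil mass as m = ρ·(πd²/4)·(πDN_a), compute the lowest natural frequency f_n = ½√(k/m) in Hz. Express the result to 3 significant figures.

k = Gd⁴/(8D³N_a) = (77.2×10³)(6.6⁴)/(8·76.0³·7) = 5.9589 N/mm = 5958.9 N/m
Wire length L = πDN_a = π·76.0·7 = 1671.3 mm
m = ρ·(πd²/4)·L = 7850 × 34.212×10⁻⁶ m² × 1.6713 m = 0.44886 kg
f_n = ½√(k/m) = 0.5·√(5958.9/0.44886) = 0.5·√(13276) = 57.61 Hz

57.6 Hz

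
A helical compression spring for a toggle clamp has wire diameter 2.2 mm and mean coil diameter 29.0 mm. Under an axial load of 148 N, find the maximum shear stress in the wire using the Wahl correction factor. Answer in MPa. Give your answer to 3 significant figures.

1140 MPa

Spring index C = D/d = 29.0/2.2 = 13.1818
K_W = (4C−1)/(4C−4) + 0.615/C = 51.727/48.727 + 0.0467 = 1.1082
τ₀ = 8FD/(πd³) = 8·148·29.0/(π·2.2³) = 34336/33.452 = 1026.4 MPa
τ_max = K·τ₀ = 1.1082 × 1026.4 = 1137.5 MPa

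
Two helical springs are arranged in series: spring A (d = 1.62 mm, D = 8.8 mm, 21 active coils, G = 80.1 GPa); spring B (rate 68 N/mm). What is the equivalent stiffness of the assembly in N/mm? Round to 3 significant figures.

k_A = Gd⁴/(8D³N_a) = (80.1×10³)(1.62⁴)/(8·8.8³·21) = 4.8188 N/mm
Series: 1/k_eq = 1/4.8188 + 1/68 = 0.22223; k_eq = 4.4999 N/mm

4.50 N/mm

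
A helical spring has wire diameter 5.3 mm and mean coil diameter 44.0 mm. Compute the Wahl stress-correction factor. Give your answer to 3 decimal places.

1.177

C = D/d = 44.0/5.3 = 8.3019
K_W = (4C−1)/(4C−4) + 0.615/C = 32.208/29.208 + 0.0741 = 1.1768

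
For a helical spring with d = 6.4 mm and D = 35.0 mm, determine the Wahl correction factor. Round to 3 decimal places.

1.280

C = D/d = 35.0/6.4 = 5.4688
K_W = (4C−1)/(4C−4) + 0.615/C = 20.875/17.875 + 0.1125 = 1.2803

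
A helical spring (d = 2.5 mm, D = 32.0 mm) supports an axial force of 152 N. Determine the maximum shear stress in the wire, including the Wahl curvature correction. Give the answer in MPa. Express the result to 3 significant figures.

Spring index C = D/d = 32.0/2.5 = 12.8000
K_W = (4C−1)/(4C−4) + 0.615/C = 50.200/47.200 + 0.0480 = 1.1116
τ₀ = 8FD/(πd³) = 8·152·32.0/(π·2.5³) = 38912/49.087 = 792.71 MPa
τ_max = K·τ₀ = 1.1116 × 792.71 = 881.18 MPa

881 MPa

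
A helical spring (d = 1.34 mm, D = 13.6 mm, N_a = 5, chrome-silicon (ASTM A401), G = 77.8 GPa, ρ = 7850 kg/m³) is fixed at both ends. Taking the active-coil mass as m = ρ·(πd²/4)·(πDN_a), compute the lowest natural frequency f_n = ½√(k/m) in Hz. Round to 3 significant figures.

513 Hz

k = Gd⁴/(8D³N_a) = (77.8×10³)(1.34⁴)/(8·13.6³·5) = 2.493 N/mm = 2493 N/m
Wire length L = πDN_a = π·13.6·5 = 213.63 mm
m = ρ·(πd²/4)·L = 7850 × 1.4103×10⁻⁶ m² × 0.21363 m = 0.002365 kg
f_n = ½√(k/m) = 0.5·√(2493/0.002365) = 0.5·√(1.0541e+06) = 513.35 Hz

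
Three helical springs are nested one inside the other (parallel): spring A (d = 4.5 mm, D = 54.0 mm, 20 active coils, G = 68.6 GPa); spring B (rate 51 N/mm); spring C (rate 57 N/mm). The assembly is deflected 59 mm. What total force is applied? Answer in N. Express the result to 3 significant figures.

k_A = Gd⁴/(8D³N_a) = (68.6×10³)(4.5⁴)/(8·54.0³·20) = 1.1165 N/mm
Parallel: k_eq = 1.1165 + 51 + 57 = 109.12 N/mm
F = k_eq·δ = 109.12·59 = 6437.9 N

6440 N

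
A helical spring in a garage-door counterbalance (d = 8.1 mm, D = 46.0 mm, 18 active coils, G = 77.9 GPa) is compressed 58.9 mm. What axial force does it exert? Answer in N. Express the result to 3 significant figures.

1410 N

k = Gd⁴/(8D³N_a) = (77.9×10³)(8.1⁴)/(8·46.0³·18) = 23.924 N/mm
F = k·δ = 23.924 × 58.9 = 1409.1 N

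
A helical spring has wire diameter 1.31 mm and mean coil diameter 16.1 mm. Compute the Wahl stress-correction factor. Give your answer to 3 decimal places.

1.116

C = D/d = 16.1/1.31 = 12.2901
K_W = (4C−1)/(4C−4) + 0.615/C = 48.160/45.160 + 0.0500 = 1.1165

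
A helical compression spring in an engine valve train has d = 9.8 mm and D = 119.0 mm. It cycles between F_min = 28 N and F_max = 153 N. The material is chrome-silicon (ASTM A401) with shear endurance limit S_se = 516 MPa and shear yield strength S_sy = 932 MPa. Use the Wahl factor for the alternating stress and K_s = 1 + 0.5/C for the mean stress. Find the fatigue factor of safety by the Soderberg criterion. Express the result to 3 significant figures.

C = D/d = 119.0/9.8 = 12.1429; K_W = (4C−1)/(4C−4)+0.615/C = 1.1180; K_s = 1+0.5/C = 1.0412
F_a = (F_max−F_min)/2 = 62.5 N; F_m = (F_max+F_min)/2 = 90.5 N
τ_a = K_W·8F_aD/(πd³) = 1.1180 × 20.123 = 22.496 MPa
τ_m = K_s·8F_mD/(πd³) = 1.0412 × 29.138 = 30.338 MPa
Soderberg: 1/n_f = τ_a/S_se + τ_m/S_sy = 22.496/516 + 30.338/932 = 0.04360 + 0.03255 = 0.076149
n_f = 1/0.076149 = 13.13

13.1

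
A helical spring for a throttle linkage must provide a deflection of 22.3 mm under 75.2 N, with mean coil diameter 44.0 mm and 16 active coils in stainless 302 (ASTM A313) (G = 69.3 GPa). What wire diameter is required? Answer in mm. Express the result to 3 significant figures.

Required rate k = F/δ = 75.2/22.3 = 3.3722 N/mm
d = (8D³N_a·k / G)^(1/4) = (8·44.0³·16·3.3722 / (69.3×10³))^0.25
  = (530.58)^0.25 = 4.7994 mm

4.80 mm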